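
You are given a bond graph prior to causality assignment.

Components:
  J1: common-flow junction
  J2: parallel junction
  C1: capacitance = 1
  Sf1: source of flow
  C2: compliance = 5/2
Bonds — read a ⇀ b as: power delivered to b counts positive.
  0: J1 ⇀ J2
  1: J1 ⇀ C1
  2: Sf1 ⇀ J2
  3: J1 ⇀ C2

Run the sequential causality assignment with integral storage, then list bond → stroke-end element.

b2 →Sf1  (source Sf1 imposes f)
b0 →J2  (J2 needs exactly one e-in)
b1 →J1  (1-jn J1 has f-setter on 0)
b3 →J1  (1-jn J1 has f-setter on 0)

b0 →J2
b1 →J1
b2 →Sf1
b3 →J1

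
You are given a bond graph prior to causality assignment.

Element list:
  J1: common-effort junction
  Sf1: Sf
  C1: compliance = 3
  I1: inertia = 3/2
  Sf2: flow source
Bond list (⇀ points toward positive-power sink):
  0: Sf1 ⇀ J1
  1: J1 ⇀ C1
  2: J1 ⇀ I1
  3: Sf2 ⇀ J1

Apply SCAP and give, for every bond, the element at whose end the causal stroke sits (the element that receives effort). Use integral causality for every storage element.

β0 |Sf1  (source Sf1 imposes f)
β3 |Sf2  (Sf2: flow source, stroke at near end)
β1 |J1  (C1 outputs effort q/C1)
β2 |I1  (common-e at J1 fixed by 1)

β0 |Sf1
β1 |J1
β2 |I1
β3 |Sf2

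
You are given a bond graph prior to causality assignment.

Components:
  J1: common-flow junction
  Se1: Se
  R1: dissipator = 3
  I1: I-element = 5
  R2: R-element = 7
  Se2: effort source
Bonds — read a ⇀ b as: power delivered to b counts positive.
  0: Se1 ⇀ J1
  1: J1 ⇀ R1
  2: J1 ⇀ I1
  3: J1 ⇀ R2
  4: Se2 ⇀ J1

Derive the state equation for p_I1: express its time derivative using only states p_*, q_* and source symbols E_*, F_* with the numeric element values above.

dp_I1/dt = E_Se1 + E_Se2 - 2*p_I1

#0 →J1  (Se1 fixes effort; stroke away)
#4 →J1  (Se2: effort source, stroke at far end)
#2 →I1  (I1: I, integral causality)
#1 →J1  (common-f at J1 fixed by 2)
#3 →J1  (J1 flow already set via bond 2)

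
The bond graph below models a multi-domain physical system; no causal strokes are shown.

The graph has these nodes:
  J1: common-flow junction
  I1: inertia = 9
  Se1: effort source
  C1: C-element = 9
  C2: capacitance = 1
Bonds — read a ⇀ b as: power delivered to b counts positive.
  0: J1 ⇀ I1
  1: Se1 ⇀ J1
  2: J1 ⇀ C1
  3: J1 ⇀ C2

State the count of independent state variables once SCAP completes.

β1 stroke→J1  (Se1 fixes effort; stroke away)
β0 stroke→I1  (I1 outputs flow p/I1)
β2 stroke→J1  (J1 flow already set via bond 0)
β3 stroke→J1  (J1 flow already set via bond 0)

3  (C1, C2, I1 all integral)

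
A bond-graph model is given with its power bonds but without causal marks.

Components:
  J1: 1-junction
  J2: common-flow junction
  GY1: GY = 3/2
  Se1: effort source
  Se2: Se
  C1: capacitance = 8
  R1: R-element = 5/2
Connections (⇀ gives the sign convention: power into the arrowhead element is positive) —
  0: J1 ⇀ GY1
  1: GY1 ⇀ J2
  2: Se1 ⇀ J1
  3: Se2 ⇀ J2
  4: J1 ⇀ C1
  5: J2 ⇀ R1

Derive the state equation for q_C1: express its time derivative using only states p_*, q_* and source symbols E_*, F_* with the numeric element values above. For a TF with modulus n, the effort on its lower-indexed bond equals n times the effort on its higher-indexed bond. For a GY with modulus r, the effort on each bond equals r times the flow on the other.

#2 stroke at J1  (source Se1 imposes e)
#3 stroke at J2  (Se2 (Se) sets effort on bond)
#4 stroke at J1  (prefer integral on C1)
#0 stroke at GY1  (closing 1-jn rule on J1)
#1 stroke at GY1  (GY1: gyrator matches bond 0)
#5 stroke at J2  (J2 flow already set via bond 1)

dq_C1/dt = 10*E_Se1/9 - 2*E_Se2/3 - 5*q_C1/36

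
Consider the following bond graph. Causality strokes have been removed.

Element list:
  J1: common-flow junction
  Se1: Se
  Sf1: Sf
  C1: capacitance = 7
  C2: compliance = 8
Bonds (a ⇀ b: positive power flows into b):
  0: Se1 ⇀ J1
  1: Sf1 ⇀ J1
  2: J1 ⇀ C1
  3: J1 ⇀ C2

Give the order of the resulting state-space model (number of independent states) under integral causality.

2  (C1, C2 all integral)

#0 |J1  (source Se1 imposes e)
#1 |Sf1  (Sf1 fixes flow; stroke at Sf1)
#2 |J1  (J1: bond 1 brought flow, rest push out)
#3 |J1  (common-f at J1 fixed by 1)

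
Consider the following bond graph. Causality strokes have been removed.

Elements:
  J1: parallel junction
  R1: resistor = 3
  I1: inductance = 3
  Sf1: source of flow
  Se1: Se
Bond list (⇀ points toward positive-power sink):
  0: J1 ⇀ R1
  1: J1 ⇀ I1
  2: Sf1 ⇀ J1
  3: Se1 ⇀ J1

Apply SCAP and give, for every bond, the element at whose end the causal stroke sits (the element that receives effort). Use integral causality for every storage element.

β2 stroke→Sf1  (Sf1 (Sf) sets flow on bond)
β3 stroke→J1  (Se1: effort source, stroke at far end)
β0 stroke→R1  (J1: bond 3 brought effort, rest push out)
β1 stroke→I1  (common-e at J1 fixed by 3)

#0 stroke→R1
#1 stroke→I1
#2 stroke→Sf1
#3 stroke→J1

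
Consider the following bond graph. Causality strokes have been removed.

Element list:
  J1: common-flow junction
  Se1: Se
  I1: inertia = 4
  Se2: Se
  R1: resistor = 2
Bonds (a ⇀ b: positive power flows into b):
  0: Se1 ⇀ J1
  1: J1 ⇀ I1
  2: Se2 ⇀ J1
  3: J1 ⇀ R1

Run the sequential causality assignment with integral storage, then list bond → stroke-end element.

b0 →J1
b1 →I1
b2 →J1
b3 →J1

b0 stroke→J1  (Se1 fixes effort; stroke away)
b2 stroke→J1  (Se2 fixes effort; stroke away)
b1 stroke→I1  (I1 integral (f out))
b3 stroke→J1  (1-jn J1 has f-setter on 1)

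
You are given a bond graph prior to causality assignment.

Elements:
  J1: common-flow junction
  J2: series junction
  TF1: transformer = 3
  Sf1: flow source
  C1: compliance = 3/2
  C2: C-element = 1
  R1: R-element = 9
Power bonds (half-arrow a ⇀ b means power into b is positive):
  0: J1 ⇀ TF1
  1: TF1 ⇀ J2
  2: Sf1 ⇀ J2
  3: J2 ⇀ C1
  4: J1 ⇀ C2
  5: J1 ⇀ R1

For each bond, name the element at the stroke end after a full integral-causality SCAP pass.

#0 stroke at TF1
#1 stroke at J2
#2 stroke at Sf1
#3 stroke at J2
#4 stroke at J1
#5 stroke at J1

bond 2 stroke→Sf1  (Sf1: flow source, stroke at near end)
bond 1 stroke→J2  (common-f at J2 fixed by 2)
bond 3 stroke→J2  (common-f at J2 fixed by 2)
bond 0 stroke→TF1  (through TF1, causality passes straight; one stroke at TF1)
bond 4 stroke→J1  (J1 flow already set via bond 0)
bond 5 stroke→J1  (common-f at J1 fixed by 0)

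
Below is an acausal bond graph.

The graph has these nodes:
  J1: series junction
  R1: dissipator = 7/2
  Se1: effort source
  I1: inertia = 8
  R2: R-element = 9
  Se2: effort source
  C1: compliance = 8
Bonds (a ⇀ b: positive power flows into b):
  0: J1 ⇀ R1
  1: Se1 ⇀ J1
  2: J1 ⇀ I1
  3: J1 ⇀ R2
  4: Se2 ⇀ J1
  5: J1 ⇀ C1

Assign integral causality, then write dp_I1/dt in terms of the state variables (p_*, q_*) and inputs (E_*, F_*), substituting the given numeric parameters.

#1 →J1  (Se1 fixes effort; stroke away)
#4 →J1  (Se2 fixes effort; stroke away)
#2 →I1  (I1 integral (f out))
#0 →J1  (J1: bond 2 brought flow, rest push out)
#3 →J1  (1-jn J1 has f-setter on 2)
#5 →J1  (1-jn J1 has f-setter on 2)

dp_I1/dt = E_Se1 + E_Se2 - 25*p_I1/16 - q_C1/8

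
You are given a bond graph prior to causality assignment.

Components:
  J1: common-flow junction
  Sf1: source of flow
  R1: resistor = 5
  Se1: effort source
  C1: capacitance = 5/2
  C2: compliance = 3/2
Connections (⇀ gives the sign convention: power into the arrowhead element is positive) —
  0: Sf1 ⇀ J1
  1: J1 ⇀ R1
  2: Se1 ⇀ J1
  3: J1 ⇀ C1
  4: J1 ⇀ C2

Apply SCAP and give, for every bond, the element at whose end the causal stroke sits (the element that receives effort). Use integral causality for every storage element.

β0 stroke at Sf1  (Sf1: flow source, stroke at near end)
β2 stroke at J1  (Se1 fixes effort; stroke away)
β1 stroke at J1  (J1: bond 0 brought flow, rest push out)
β3 stroke at J1  (common-f at J1 fixed by 0)
β4 stroke at J1  (J1 flow already set via bond 0)

b0 |Sf1
b1 |J1
b2 |J1
b3 |J1
b4 |J1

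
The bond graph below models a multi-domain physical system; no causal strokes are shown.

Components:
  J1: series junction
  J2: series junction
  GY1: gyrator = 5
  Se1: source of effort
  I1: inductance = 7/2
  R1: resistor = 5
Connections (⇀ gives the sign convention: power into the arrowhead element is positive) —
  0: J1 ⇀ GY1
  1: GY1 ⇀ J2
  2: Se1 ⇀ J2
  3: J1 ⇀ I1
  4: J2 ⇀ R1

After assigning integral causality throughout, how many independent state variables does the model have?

1  (I1 all integral)

β2 →J2  (Se1 (Se) sets effort on bond)
β3 →I1  (I1 integral (f out))
β0 →J1  (J1: bond 3 brought flow, rest push out)
β1 →J2  (GY1: gyrator matches bond 0)
β4 →R1  (closing 1-jn rule on J2)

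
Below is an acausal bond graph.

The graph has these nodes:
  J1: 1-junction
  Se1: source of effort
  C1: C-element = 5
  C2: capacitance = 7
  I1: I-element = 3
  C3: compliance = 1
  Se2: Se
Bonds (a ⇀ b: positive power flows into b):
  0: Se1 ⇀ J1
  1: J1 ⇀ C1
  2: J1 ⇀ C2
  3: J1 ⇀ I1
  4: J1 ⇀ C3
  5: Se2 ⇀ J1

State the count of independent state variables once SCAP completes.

#0 stroke→J1  (Se1 fixes effort; stroke away)
#5 stroke→J1  (Se2 fixes effort; stroke away)
#1 stroke→J1  (prefer integral on C1)
#2 stroke→J1  (prefer integral on C2)
#3 stroke→I1  (I1 integral (f out))
#4 stroke→J1  (J1: bond 3 brought flow, rest push out)

4  (C1, C2, C3, I1 all integral)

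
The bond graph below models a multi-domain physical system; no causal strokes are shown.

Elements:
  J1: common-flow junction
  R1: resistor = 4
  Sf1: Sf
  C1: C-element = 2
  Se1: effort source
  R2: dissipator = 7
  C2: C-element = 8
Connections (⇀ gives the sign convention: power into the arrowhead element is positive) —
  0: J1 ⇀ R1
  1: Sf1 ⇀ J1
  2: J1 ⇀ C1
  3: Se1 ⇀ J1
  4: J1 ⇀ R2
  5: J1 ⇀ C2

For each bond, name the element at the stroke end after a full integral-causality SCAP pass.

β0 stroke→J1
β1 stroke→Sf1
β2 stroke→J1
β3 stroke→J1
β4 stroke→J1
β5 stroke→J1

bond 1 stroke at Sf1  (source Sf1 imposes f)
bond 3 stroke at J1  (Se1: effort source, stroke at far end)
bond 0 stroke at J1  (1-jn J1 has f-setter on 1)
bond 2 stroke at J1  (1-jn J1 has f-setter on 1)
bond 4 stroke at J1  (common-f at J1 fixed by 1)
bond 5 stroke at J1  (J1: bond 1 brought flow, rest push out)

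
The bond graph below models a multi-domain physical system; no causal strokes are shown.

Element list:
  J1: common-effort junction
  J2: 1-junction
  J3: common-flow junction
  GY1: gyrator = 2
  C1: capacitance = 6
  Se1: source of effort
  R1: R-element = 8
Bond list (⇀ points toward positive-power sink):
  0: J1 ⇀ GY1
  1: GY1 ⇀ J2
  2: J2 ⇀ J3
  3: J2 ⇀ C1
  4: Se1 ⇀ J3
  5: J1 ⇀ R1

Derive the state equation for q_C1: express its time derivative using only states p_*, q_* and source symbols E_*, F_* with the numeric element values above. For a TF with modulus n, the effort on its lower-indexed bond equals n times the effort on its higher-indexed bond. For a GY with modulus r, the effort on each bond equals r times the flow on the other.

#4 →J3  (source Se1 imposes e)
#2 →J2  (J3 needs exactly one f-in)
#3 →J2  (C1 outputs effort q/C1)
#1 →GY1  (only one flow-in slot at J2)
#0 →GY1  (GY1 both-in/both-out from 1)
#5 →J1  (only one effort-in slot at J1)

dq_C1/dt = 2*E_Se1 - q_C1/3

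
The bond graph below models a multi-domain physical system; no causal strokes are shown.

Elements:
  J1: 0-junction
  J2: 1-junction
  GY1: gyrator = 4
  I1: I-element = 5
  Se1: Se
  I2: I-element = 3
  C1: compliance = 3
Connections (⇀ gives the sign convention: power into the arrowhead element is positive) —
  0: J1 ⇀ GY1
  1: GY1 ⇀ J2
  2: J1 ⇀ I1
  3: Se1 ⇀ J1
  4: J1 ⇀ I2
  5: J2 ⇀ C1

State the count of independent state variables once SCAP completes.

bond 3 →J1  (Se1 fixes effort; stroke away)
bond 0 →GY1  (J1: bond 3 brought effort, rest push out)
bond 2 →I1  (J1: bond 3 brought effort, rest push out)
bond 4 →I2  (J1 effort already set via bond 3)
bond 1 →GY1  (GY1 both-in/both-out from 0)
bond 5 →J2  (common-f at J2 fixed by 1)

3  (C1, I1, I2 all integral)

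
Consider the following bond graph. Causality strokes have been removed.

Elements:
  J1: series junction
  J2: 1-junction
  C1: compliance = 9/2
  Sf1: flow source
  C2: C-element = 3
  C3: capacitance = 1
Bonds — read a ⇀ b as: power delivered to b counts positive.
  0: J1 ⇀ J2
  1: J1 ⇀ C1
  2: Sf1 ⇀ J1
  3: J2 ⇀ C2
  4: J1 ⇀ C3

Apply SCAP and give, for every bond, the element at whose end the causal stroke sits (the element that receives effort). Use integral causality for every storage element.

#2 |Sf1  (Sf1 fixes flow; stroke at Sf1)
#0 |J1  (J1 flow already set via bond 2)
#1 |J1  (common-f at J1 fixed by 2)
#4 |J1  (J1: bond 2 brought flow, rest push out)
#3 |J2  (J2: bond 0 brought flow, rest push out)

bond 0 stroke→J1
bond 1 stroke→J1
bond 2 stroke→Sf1
bond 3 stroke→J2
bond 4 stroke→J1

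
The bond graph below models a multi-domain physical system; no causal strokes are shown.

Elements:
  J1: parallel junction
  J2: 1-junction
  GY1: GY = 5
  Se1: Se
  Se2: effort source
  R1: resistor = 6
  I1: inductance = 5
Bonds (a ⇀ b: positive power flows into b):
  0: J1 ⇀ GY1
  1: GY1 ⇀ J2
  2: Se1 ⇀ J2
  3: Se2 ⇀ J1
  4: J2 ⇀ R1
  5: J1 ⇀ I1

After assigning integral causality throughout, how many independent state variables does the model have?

#2 stroke→J2  (Se1 (Se) sets effort on bond)
#3 stroke→J1  (Se2 (Se) sets effort on bond)
#0 stroke→GY1  (J1: bond 3 brought effort, rest push out)
#5 stroke→I1  (common-e at J1 fixed by 3)
#1 stroke→GY1  (GY GY1: same side as bond 0)
#4 stroke→J2  (J2 flow already set via bond 1)

1  (I1 all integral)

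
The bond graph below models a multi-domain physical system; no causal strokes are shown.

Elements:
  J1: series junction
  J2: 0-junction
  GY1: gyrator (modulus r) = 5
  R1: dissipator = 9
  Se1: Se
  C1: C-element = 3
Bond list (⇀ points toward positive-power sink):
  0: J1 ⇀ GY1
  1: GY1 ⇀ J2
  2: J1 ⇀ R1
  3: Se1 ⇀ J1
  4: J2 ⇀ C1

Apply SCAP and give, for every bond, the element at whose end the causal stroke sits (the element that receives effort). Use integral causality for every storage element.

#0 stroke→GY1
#1 stroke→GY1
#2 stroke→J1
#3 stroke→J1
#4 stroke→J2

b3 →J1  (Se1 (Se) sets effort on bond)
b4 →J2  (prefer integral on C1)
b1 →GY1  (J2: bond 4 brought effort, rest push out)
b0 →GY1  (through GY1, causality inverts; strokes same side of GY1)
b2 →J1  (common-f at J1 fixed by 0)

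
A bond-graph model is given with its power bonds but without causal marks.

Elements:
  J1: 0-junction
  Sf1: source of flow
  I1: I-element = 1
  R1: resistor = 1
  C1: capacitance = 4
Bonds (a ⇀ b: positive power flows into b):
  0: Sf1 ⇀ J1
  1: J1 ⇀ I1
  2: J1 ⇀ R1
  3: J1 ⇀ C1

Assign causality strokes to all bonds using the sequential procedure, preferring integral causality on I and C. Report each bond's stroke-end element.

bond 0 →Sf1  (Sf1 (Sf) sets flow on bond)
bond 1 →I1  (I1: I, integral causality)
bond 3 →J1  (C1: C, integral causality)
bond 2 →R1  (common-e at J1 fixed by 3)

bond 0 |Sf1
bond 1 |I1
bond 2 |R1
bond 3 |J1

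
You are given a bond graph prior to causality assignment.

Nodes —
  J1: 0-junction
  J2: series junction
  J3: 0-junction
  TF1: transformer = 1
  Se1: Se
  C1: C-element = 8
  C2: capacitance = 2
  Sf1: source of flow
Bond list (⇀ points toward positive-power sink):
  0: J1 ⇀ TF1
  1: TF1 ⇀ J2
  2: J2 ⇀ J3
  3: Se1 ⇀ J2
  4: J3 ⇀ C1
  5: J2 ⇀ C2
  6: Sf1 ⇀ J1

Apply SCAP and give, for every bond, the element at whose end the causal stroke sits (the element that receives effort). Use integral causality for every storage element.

bond 0 →J1
bond 1 →TF1
bond 2 →J2
bond 3 →J2
bond 4 →J3
bond 5 →J2
bond 6 →Sf1

#3 stroke at J2  (Se1 (Se) sets effort on bond)
#6 stroke at Sf1  (Sf1: flow source, stroke at near end)
#0 stroke at J1  (closing 0-jn rule on J1)
#1 stroke at TF1  (TF1 one-in-one-out from 0)
#2 stroke at J2  (1-jn J2 has f-setter on 1)
#5 stroke at J2  (1-jn J2 has f-setter on 1)
#4 stroke at J3  (closing 0-jn rule on J3)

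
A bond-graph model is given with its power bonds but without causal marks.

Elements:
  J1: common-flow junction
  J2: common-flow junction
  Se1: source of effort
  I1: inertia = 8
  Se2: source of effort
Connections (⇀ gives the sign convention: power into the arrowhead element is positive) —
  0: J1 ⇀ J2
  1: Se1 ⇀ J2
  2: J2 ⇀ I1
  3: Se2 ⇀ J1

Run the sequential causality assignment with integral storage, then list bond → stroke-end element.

β1 stroke→J2  (source Se1 imposes e)
β3 stroke→J1  (Se2 fixes effort; stroke away)
β0 stroke→J2  (J1: last free bond brings flow in)
β2 stroke→I1  (closing 1-jn rule on J2)

#0 |J2
#1 |J2
#2 |I1
#3 |J1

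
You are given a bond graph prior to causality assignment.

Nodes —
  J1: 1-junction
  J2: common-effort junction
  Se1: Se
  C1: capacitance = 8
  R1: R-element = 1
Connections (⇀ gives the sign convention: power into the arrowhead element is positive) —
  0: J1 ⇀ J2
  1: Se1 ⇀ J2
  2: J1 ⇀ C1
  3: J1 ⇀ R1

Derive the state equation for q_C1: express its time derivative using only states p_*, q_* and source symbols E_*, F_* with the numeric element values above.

bond 1 stroke at J2  (Se1 fixes effort; stroke away)
bond 0 stroke at J1  (J2: bond 1 brought effort, rest push out)
bond 2 stroke at J1  (prefer integral on C1)
bond 3 stroke at R1  (only one flow-in slot at J1)

dq_C1/dt = -E_Se1 - q_C1/8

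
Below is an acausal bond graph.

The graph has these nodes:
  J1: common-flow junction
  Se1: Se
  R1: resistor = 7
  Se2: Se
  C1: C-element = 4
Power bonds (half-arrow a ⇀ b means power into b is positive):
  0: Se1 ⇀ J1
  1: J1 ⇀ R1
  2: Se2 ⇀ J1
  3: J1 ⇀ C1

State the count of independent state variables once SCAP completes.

bond 0 →J1  (Se1: effort source, stroke at far end)
bond 2 →J1  (Se2: effort source, stroke at far end)
bond 3 →J1  (C1 integral (e out))
bond 1 →R1  (closing 1-jn rule on J1)

1  (C1 all integral)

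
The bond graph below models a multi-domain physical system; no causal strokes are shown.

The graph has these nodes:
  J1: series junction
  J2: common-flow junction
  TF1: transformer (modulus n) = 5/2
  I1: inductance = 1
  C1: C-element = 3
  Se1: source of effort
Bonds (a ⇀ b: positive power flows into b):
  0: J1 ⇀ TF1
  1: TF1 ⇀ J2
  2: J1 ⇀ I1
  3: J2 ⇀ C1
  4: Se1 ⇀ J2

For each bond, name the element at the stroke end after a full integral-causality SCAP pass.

#0 stroke→J1
#1 stroke→TF1
#2 stroke→I1
#3 stroke→J2
#4 stroke→J2

b4 |J2  (source Se1 imposes e)
b2 |I1  (I1 outputs flow p/I1)
b0 |J1  (common-f at J1 fixed by 2)
b1 |TF1  (TF1 one-in-one-out from 0)
b3 |J2  (J2 flow already set via bond 1)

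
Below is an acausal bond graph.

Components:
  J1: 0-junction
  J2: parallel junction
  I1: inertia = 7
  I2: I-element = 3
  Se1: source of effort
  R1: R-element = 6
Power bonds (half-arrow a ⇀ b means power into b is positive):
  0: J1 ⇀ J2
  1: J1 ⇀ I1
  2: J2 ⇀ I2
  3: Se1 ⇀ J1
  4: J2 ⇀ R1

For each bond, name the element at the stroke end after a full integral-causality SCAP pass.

#3 |J1  (source Se1 imposes e)
#0 |J2  (J1 effort already set via bond 3)
#1 |I1  (0-jn J1 has e-setter on 3)
#2 |I2  (J2: bond 0 brought effort, rest push out)
#4 |R1  (common-e at J2 fixed by 0)

bond 0 →J2
bond 1 →I1
bond 2 →I2
bond 3 →J1
bond 4 →R1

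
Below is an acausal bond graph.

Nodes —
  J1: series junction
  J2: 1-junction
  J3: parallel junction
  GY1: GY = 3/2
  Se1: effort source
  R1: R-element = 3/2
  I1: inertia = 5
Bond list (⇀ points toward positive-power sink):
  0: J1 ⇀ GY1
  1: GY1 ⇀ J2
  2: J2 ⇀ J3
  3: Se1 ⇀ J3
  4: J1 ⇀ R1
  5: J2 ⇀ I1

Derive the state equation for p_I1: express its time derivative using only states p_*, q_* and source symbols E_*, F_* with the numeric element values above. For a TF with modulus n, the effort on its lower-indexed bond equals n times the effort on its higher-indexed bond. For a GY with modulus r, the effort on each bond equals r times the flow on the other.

bond 3 →J3  (Se1 fixes effort; stroke away)
bond 2 →J2  (0-jn J3 has e-setter on 3)
bond 5 →I1  (I1 outputs flow p/I1)
bond 1 →J2  (J2: bond 5 brought flow, rest push out)
bond 0 →J1  (through GY1, causality inverts; strokes same side of GY1)
bond 4 →R1  (closing 1-jn rule on J1)

dp_I1/dt = -E_Se1 - 3*p_I1/10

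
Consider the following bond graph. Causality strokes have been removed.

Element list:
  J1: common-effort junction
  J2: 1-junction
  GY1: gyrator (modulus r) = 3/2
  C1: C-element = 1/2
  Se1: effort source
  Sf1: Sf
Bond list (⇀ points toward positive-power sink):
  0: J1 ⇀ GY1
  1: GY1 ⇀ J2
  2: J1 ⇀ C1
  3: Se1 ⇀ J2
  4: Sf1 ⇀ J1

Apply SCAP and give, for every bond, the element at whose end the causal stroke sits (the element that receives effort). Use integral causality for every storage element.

bond 0 stroke→GY1
bond 1 stroke→GY1
bond 2 stroke→J1
bond 3 stroke→J2
bond 4 stroke→Sf1

b3 →J2  (source Se1 imposes e)
b4 →Sf1  (Sf1 (Sf) sets flow on bond)
b1 →GY1  (only one flow-in slot at J2)
b0 →GY1  (GY GY1: same side as bond 1)
b2 →J1  (J1: last free bond brings effort in)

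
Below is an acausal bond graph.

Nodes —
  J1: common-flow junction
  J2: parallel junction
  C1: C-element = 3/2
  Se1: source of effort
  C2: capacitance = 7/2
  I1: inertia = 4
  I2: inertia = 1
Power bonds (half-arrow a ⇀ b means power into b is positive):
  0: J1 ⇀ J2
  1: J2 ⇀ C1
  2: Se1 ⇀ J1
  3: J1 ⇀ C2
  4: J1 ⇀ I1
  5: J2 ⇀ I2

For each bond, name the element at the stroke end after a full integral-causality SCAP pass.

bond 2 stroke→J1  (Se1: effort source, stroke at far end)
bond 1 stroke→J2  (C1 integral (e out))
bond 0 stroke→J1  (0-jn J2 has e-setter on 1)
bond 5 stroke→I2  (J2: bond 1 brought effort, rest push out)
bond 3 stroke→J1  (C2 outputs effort q/C2)
bond 4 stroke→I1  (closing 1-jn rule on J1)

β0 |J1
β1 |J2
β2 |J1
β3 |J1
β4 |I1
β5 |I2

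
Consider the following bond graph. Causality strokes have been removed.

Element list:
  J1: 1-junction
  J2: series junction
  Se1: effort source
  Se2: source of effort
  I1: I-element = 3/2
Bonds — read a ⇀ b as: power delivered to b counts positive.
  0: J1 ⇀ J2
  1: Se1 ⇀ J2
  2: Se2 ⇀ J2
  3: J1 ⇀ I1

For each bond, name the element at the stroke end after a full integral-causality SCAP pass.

#0 →J1
#1 →J2
#2 →J2
#3 →I1

b1 stroke→J2  (Se1 fixes effort; stroke away)
b2 stroke→J2  (source Se2 imposes e)
b0 stroke→J1  (only one flow-in slot at J2)
b3 stroke→I1  (only one flow-in slot at J1)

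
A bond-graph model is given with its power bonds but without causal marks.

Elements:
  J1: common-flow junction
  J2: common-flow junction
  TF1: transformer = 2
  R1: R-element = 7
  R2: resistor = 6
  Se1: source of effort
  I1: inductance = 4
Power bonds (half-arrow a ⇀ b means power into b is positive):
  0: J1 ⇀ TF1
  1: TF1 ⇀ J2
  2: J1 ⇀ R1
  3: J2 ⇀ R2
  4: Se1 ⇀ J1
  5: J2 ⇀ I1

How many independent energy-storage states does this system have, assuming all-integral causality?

1  (I1 all integral)

#4 |J1  (Se1: effort source, stroke at far end)
#5 |I1  (I1 outputs flow p/I1)
#1 |J2  (J2: bond 5 brought flow, rest push out)
#3 |J2  (J2 flow already set via bond 5)
#0 |TF1  (through TF1, causality passes straight; one stroke at TF1)
#2 |J1  (common-f at J1 fixed by 0)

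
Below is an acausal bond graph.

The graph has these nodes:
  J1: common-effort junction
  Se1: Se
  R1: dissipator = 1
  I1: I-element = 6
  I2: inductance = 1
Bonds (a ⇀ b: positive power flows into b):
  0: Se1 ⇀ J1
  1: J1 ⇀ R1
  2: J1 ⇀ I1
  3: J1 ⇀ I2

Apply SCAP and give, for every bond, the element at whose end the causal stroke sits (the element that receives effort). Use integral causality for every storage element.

b0 |J1
b1 |R1
b2 |I1
b3 |I2

β0 stroke→J1  (source Se1 imposes e)
β1 stroke→R1  (common-e at J1 fixed by 0)
β2 stroke→I1  (common-e at J1 fixed by 0)
β3 stroke→I2  (0-jn J1 has e-setter on 0)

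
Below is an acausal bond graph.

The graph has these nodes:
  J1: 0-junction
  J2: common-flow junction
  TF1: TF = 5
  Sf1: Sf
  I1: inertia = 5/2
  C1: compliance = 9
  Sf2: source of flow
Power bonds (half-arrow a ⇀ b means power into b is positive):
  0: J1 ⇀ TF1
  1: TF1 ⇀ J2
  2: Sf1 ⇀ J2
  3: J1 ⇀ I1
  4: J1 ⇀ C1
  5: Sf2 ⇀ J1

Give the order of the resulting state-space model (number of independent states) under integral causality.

2  (C1, I1 all integral)

#2 stroke at Sf1  (Sf1: flow source, stroke at near end)
#5 stroke at Sf2  (Sf2: flow source, stroke at near end)
#1 stroke at J2  (J2 flow already set via bond 2)
#0 stroke at TF1  (TF1 one-in-one-out from 1)
#3 stroke at I1  (I1 outputs flow p/I1)
#4 stroke at J1  (J1 needs exactly one e-in)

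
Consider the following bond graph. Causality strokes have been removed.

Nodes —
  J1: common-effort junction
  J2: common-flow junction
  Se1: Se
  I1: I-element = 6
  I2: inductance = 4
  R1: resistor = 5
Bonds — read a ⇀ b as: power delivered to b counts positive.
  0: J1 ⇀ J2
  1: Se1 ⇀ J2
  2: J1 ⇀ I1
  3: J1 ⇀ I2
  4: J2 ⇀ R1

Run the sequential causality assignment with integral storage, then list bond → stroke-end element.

bond 0 →J1
bond 1 →J2
bond 2 →I1
bond 3 →I2
bond 4 →J2

#1 stroke→J2  (Se1: effort source, stroke at far end)
#2 stroke→I1  (I1 outputs flow p/I1)
#3 stroke→I2  (I2: I, integral causality)
#0 stroke→J1  (J1 needs exactly one e-in)
#4 stroke→J2  (1-jn J2 has f-setter on 0)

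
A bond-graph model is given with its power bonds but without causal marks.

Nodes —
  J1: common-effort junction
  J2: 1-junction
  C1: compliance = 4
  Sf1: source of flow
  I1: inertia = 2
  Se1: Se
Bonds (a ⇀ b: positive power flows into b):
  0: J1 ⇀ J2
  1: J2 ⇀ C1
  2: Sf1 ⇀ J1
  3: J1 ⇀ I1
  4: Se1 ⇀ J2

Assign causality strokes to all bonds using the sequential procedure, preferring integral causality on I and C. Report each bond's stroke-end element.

#0 stroke→J1
#1 stroke→J2
#2 stroke→Sf1
#3 stroke→I1
#4 stroke→J2

β2 stroke→Sf1  (Sf1 (Sf) sets flow on bond)
β4 stroke→J2  (Se1: effort source, stroke at far end)
β1 stroke→J2  (C1: C, integral causality)
β0 stroke→J1  (J2: last free bond brings flow in)
β3 stroke→I1  (J1 effort already set via bond 0)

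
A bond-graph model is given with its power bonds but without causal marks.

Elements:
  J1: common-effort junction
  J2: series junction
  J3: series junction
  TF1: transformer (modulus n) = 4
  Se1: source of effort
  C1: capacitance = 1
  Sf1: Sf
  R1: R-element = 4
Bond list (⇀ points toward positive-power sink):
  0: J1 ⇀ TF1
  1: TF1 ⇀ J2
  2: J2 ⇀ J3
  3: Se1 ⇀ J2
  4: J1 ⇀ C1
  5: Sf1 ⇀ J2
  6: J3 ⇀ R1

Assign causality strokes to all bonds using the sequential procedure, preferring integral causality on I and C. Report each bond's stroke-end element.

bond 3 stroke→J2  (Se1 fixes effort; stroke away)
bond 5 stroke→Sf1  (Sf1 fixes flow; stroke at Sf1)
bond 1 stroke→J2  (common-f at J2 fixed by 5)
bond 2 stroke→J2  (J2: bond 5 brought flow, rest push out)
bond 6 stroke→J3  (J3 flow already set via bond 2)
bond 0 stroke→TF1  (through TF1, causality passes straight; one stroke at TF1)
bond 4 stroke→J1  (closing 0-jn rule on J1)

#0 stroke→TF1
#1 stroke→J2
#2 stroke→J2
#3 stroke→J2
#4 stroke→J1
#5 stroke→Sf1
#6 stroke→J3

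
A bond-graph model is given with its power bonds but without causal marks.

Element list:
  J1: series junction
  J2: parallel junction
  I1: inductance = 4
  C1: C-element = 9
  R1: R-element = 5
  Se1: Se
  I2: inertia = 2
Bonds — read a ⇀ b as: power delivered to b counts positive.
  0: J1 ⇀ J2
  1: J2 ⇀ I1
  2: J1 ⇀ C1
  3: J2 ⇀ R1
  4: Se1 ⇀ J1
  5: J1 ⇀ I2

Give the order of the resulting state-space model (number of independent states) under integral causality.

3  (C1, I1, I2 all integral)

b4 stroke→J1  (source Se1 imposes e)
b1 stroke→I1  (I1 integral (f out))
b2 stroke→J1  (C1 outputs effort q/C1)
b5 stroke→I2  (prefer integral on I2)
b0 stroke→J1  (J1 flow already set via bond 5)
b3 stroke→J2  (J2: last free bond brings effort in)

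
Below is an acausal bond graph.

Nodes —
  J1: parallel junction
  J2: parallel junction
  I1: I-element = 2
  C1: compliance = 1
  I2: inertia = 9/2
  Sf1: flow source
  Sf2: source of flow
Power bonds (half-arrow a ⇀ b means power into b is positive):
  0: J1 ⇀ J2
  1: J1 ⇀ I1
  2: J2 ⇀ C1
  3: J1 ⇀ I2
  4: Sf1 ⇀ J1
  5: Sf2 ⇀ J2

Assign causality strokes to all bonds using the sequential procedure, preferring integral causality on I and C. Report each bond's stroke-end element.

β0 →J1
β1 →I1
β2 →J2
β3 →I2
β4 →Sf1
β5 →Sf2

bond 4 stroke→Sf1  (Sf1 (Sf) sets flow on bond)
bond 5 stroke→Sf2  (Sf2: flow source, stroke at near end)
bond 1 stroke→I1  (prefer integral on I1)
bond 2 stroke→J2  (C1: C, integral causality)
bond 0 stroke→J1  (0-jn J2 has e-setter on 2)
bond 3 stroke→I2  (0-jn J1 has e-setter on 0)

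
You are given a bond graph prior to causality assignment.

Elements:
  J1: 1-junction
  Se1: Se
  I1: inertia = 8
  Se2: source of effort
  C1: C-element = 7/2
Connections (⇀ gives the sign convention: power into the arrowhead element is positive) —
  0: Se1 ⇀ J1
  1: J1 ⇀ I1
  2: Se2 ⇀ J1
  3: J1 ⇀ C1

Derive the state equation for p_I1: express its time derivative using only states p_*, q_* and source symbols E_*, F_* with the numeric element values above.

β0 →J1  (Se1 (Se) sets effort on bond)
β2 →J1  (Se2: effort source, stroke at far end)
β1 →I1  (I1 outputs flow p/I1)
β3 →J1  (J1 flow already set via bond 1)

dp_I1/dt = E_Se1 + E_Se2 - 2*q_C1/7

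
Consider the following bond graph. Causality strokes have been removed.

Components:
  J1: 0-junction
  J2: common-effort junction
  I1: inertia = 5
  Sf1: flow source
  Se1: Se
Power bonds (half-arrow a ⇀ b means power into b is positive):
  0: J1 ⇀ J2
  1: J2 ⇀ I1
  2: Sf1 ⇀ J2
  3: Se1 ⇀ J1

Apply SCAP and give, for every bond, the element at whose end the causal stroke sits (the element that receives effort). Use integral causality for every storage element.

b0 →J2
b1 →I1
b2 →Sf1
b3 →J1

bond 2 stroke→Sf1  (source Sf1 imposes f)
bond 3 stroke→J1  (Se1 fixes effort; stroke away)
bond 0 stroke→J2  (J1: bond 3 brought effort, rest push out)
bond 1 stroke→I1  (0-jn J2 has e-setter on 0)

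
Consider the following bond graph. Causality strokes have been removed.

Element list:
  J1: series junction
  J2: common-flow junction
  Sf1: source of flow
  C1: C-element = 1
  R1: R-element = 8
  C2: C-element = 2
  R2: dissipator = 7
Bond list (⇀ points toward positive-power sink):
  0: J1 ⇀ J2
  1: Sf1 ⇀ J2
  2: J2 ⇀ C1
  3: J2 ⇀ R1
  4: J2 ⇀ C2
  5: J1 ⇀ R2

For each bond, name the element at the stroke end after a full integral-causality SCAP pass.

#0 stroke at J2
#1 stroke at Sf1
#2 stroke at J2
#3 stroke at J2
#4 stroke at J2
#5 stroke at J1

#1 stroke→Sf1  (Sf1 fixes flow; stroke at Sf1)
#0 stroke→J2  (J2: bond 1 brought flow, rest push out)
#2 stroke→J2  (J2 flow already set via bond 1)
#3 stroke→J2  (1-jn J2 has f-setter on 1)
#4 stroke→J2  (J2: bond 1 brought flow, rest push out)
#5 stroke→J1  (J1: bond 0 brought flow, rest push out)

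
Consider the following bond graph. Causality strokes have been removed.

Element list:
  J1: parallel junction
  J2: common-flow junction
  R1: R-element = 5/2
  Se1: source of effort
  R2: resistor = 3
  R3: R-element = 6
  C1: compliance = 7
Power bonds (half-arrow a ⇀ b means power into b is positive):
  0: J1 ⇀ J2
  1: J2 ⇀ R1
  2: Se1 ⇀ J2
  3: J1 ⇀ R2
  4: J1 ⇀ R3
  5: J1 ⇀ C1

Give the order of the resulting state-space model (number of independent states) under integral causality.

1  (C1 all integral)

β2 |J2  (Se1: effort source, stroke at far end)
β5 |J1  (C1 integral (e out))
β0 |J2  (J1 effort already set via bond 5)
β3 |R2  (common-e at J1 fixed by 5)
β4 |R3  (common-e at J1 fixed by 5)
β1 |R1  (J2 needs exactly one f-in)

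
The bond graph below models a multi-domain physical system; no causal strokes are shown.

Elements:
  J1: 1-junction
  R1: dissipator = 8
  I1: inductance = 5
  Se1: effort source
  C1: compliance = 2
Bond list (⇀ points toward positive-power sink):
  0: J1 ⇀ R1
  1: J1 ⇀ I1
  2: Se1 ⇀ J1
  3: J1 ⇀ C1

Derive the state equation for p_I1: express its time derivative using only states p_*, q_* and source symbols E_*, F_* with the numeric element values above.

β2 stroke→J1  (source Se1 imposes e)
β1 stroke→I1  (prefer integral on I1)
β0 stroke→J1  (common-f at J1 fixed by 1)
β3 stroke→J1  (J1 flow already set via bond 1)

dp_I1/dt = E_Se1 - 8*p_I1/5 - q_C1/2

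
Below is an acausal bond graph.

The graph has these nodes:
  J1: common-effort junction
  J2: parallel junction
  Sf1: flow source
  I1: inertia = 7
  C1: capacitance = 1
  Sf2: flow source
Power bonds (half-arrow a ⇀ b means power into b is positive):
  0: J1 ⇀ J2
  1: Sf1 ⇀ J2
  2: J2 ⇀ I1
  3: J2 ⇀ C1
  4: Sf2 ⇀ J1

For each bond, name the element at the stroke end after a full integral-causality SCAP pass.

#1 |Sf1  (Sf1 fixes flow; stroke at Sf1)
#4 |Sf2  (Sf2 fixes flow; stroke at Sf2)
#0 |J1  (closing 0-jn rule on J1)
#2 |I1  (I1 integral (f out))
#3 |J2  (closing 0-jn rule on J2)

β0 →J1
β1 →Sf1
β2 →I1
β3 →J2
β4 →Sf2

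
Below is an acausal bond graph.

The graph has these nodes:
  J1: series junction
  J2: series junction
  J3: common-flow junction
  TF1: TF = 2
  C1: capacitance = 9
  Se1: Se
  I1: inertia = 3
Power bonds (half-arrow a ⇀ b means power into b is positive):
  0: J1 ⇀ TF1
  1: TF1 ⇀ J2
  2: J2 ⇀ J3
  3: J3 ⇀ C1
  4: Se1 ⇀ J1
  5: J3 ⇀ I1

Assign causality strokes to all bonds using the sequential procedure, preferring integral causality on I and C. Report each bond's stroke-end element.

bond 0 stroke at TF1
bond 1 stroke at J2
bond 2 stroke at J3
bond 3 stroke at J3
bond 4 stroke at J1
bond 5 stroke at I1

#4 |J1  (Se1 fixes effort; stroke away)
#0 |TF1  (J1: last free bond brings flow in)
#1 |J2  (TF1 one-in-one-out from 0)
#2 |J3  (only one flow-in slot at J2)
#3 |J3  (prefer integral on C1)
#5 |I1  (J3: last free bond brings flow in)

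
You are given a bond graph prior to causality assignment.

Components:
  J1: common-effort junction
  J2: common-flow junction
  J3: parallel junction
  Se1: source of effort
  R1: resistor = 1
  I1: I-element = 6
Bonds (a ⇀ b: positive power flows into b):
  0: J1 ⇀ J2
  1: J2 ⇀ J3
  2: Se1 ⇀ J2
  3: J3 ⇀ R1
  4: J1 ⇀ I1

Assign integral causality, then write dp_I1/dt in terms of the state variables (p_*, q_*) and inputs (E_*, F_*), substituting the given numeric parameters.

dp_I1/dt = -E_Se1 - p_I1/6

#2 |J2  (Se1 fixes effort; stroke away)
#4 |I1  (prefer integral on I1)
#0 |J1  (J1: last free bond brings effort in)
#1 |J2  (J2: bond 0 brought flow, rest push out)
#3 |J3  (only one effort-in slot at J3)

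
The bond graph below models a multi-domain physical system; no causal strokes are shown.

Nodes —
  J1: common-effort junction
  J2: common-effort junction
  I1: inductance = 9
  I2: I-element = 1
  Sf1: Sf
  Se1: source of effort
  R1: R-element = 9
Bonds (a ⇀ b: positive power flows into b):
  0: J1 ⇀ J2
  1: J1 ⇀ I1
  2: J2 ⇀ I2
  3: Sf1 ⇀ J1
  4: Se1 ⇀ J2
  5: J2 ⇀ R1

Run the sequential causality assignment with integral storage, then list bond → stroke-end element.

#0 |J1
#1 |I1
#2 |I2
#3 |Sf1
#4 |J2
#5 |R1

β3 →Sf1  (source Sf1 imposes f)
β4 →J2  (Se1: effort source, stroke at far end)
β0 →J1  (J2: bond 4 brought effort, rest push out)
β2 →I2  (common-e at J2 fixed by 4)
β5 →R1  (J2 effort already set via bond 4)
β1 →I1  (0-jn J1 has e-setter on 0)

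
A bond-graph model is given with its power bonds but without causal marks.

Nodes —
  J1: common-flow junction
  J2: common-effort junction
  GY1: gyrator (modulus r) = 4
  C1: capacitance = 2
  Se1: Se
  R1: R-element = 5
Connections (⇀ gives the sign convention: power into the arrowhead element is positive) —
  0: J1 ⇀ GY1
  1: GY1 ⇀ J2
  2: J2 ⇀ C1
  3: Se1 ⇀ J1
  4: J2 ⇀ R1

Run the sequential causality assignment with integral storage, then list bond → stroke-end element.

b3 stroke→J1  (source Se1 imposes e)
b0 stroke→GY1  (only one flow-in slot at J1)
b1 stroke→GY1  (GY1: gyrator matches bond 0)
b2 stroke→J2  (C1 integral (e out))
b4 stroke→R1  (common-e at J2 fixed by 2)

b0 |GY1
b1 |GY1
b2 |J2
b3 |J1
b4 |R1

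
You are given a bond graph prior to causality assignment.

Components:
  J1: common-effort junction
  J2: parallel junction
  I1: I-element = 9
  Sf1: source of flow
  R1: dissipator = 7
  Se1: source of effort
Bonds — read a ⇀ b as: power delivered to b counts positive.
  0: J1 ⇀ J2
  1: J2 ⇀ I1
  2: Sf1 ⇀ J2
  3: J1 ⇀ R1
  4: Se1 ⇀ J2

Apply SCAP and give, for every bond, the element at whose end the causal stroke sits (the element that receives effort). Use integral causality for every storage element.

bond 2 →Sf1  (Sf1 (Sf) sets flow on bond)
bond 4 →J2  (Se1 fixes effort; stroke away)
bond 0 →J1  (J2 effort already set via bond 4)
bond 1 →I1  (common-e at J2 fixed by 4)
bond 3 →R1  (common-e at J1 fixed by 0)

bond 0 stroke→J1
bond 1 stroke→I1
bond 2 stroke→Sf1
bond 3 stroke→R1
bond 4 stroke→J2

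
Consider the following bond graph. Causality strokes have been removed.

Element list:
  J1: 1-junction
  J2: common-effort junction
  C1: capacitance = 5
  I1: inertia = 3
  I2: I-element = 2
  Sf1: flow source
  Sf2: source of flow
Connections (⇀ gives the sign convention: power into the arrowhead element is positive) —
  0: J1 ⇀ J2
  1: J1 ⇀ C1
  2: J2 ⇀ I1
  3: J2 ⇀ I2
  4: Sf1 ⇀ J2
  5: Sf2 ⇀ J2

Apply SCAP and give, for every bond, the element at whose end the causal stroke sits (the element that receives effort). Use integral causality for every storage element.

#4 stroke→Sf1  (Sf1 fixes flow; stroke at Sf1)
#5 stroke→Sf2  (Sf2: flow source, stroke at near end)
#1 stroke→J1  (C1: C, integral causality)
#0 stroke→J2  (J1: last free bond brings flow in)
#2 stroke→I1  (J2: bond 0 brought effort, rest push out)
#3 stroke→I2  (common-e at J2 fixed by 0)

β0 stroke at J2
β1 stroke at J1
β2 stroke at I1
β3 stroke at I2
β4 stroke at Sf1
β5 stroke at Sf2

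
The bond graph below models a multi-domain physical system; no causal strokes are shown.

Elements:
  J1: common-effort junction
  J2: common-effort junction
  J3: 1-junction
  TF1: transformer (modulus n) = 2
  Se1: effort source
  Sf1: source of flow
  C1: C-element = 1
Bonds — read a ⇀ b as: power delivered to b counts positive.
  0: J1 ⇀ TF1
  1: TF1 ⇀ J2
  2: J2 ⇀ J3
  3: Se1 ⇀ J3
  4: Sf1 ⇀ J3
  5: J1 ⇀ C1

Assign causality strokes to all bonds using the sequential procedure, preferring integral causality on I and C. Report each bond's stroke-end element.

#3 →J3  (Se1: effort source, stroke at far end)
#4 →Sf1  (Sf1: flow source, stroke at near end)
#2 →J3  (J3 flow already set via bond 4)
#1 →J2  (J2 needs exactly one e-in)
#0 →TF1  (through TF1, causality passes straight; one stroke at TF1)
#5 →J1  (only one effort-in slot at J1)

b0 |TF1
b1 |J2
b2 |J3
b3 |J3
b4 |Sf1
b5 |J1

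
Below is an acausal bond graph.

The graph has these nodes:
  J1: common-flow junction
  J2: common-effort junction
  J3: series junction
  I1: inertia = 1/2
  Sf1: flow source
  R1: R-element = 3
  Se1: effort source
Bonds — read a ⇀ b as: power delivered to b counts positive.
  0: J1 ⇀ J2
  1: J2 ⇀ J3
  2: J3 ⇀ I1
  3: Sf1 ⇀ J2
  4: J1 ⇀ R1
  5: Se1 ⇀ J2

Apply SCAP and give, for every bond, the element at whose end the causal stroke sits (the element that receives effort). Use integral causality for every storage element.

bond 0 stroke→J1
bond 1 stroke→J3
bond 2 stroke→I1
bond 3 stroke→Sf1
bond 4 stroke→R1
bond 5 stroke→J2

β3 stroke at Sf1  (Sf1: flow source, stroke at near end)
β5 stroke at J2  (Se1: effort source, stroke at far end)
β0 stroke at J1  (0-jn J2 has e-setter on 5)
β1 stroke at J3  (0-jn J2 has e-setter on 5)
β2 stroke at I1  (only one flow-in slot at J3)
β4 stroke at R1  (only one flow-in slot at J1)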